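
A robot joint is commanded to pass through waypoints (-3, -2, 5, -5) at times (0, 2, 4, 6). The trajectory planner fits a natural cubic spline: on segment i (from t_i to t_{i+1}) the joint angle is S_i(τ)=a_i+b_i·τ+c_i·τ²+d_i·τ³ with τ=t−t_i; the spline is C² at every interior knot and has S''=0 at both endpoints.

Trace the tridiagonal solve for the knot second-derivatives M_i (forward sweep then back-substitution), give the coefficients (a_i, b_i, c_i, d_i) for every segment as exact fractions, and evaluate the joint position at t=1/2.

Δ: Δ0=1/2, Δ1=7/2, Δ2=-5
row 1: diag=8, rhs=18; c'=1/4, d'=9/4
row 2: denom=8−2·1/4=15/2; d'=(-51−2·9/4)/(15/2)=-37/5
back: M2=-37/5
back: M1=9/4−1/4·-37/5=41/10
M: M0=0, M1=41/10, M2=-37/5, M3=0
seg 0: a=-3, c=M0/2=0, d=(M1−M0)/(6·2)=41/120, b=Δ0−h0·(2M0+M1)/6=-13/15
seg 1: a=-2, c=M1/2=41/20, d=(M2−M1)/(6·2)=-23/24, b=Δ1−h1·(2M1+M2)/6=97/30
seg 2: a=5, c=M2/2=-37/10, d=(M3−M2)/(6·2)=37/60, b=Δ2−h2·(2M2+M3)/6=-1/15
t_q=1/2 → seg 0, τ=1/2; S=-3+-13/15·τ+0·τ²+41/120·τ³=-217/64

  seg 0: a=-3 b=-13/15 c=0 d=41/120
  seg 1: a=-2 b=97/30 c=41/20 d=-23/24
  seg 2: a=5 b=-1/15 c=-37/10 d=37/60
S(1/2) = -217/64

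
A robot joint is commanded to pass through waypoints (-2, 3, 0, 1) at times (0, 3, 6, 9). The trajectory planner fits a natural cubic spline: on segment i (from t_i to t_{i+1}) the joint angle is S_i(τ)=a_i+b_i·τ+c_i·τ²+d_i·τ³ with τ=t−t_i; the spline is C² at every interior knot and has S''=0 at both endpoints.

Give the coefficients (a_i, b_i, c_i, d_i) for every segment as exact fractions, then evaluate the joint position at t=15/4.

  seg 0: a=-2 b=37/15 c=0 d=-4/45
  seg 1: a=3 b=1/15 c=-4/5 d=4/27
  seg 2: a=0 b=-11/15 c=8/15 d=-8/135
S(15/4) = 213/80

Δ: Δ0=5/3, Δ1=-1, Δ2=1/3
row 1: diag=12, rhs=-16; c'=1/4, d'=-4/3
row 2: denom=12−3·1/4=45/4; d'=(8−3·-4/3)/(45/4)=16/15
back: M2=16/15
back: M1=-4/3−1/4·16/15=-8/5
M: M0=0, M1=-8/5, M2=16/15, M3=0
seg 0: a=-2, c=M0/2=0, d=(M1−M0)/(6·3)=-4/45, b=Δ0−h0·(2M0+M1)/6=37/15
seg 1: a=3, c=M1/2=-4/5, d=(M2−M1)/(6·3)=4/27, b=Δ1−h1·(2M1+M2)/6=1/15
seg 2: a=0, c=M2/2=8/15, d=(M3−M2)/(6·3)=-8/135, b=Δ2−h2·(2M2+M3)/6=-11/15
t_q=15/4 → seg 1, τ=3/4; S=3+1/15·τ+-4/5·τ²+4/27·τ³=213/80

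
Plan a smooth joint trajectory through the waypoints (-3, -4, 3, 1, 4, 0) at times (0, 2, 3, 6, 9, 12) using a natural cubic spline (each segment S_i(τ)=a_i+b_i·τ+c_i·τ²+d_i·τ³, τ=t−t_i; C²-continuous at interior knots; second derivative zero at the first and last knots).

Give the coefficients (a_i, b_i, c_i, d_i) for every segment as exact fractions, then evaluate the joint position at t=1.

  seg 0: a=-3 b=-4369/1266 c=0 d=467/633
  seg 1: a=-4 b=6839/1266 c=934/211 d=-3581/1266
  seg 2: a=3 b=3652/633 c=-1713/422 d=2423/3798
  seg 3: a=1 b=-1723/1266 c=355/211 d=-3401/11394
  seg 4: a=4 b=427/633 c=-1271/1266 d=1271/11394
S(1) = -2411/422

Δ: Δ0=-1/2, Δ1=7, Δ2=-2/3, Δ3=1, Δ4=-4/3
row 1: diag=6, rhs=45; c'=1/6, d'=15/2
row 2: denom=8−1·1/6=47/6; d'=(-46−1·15/2)/(47/6)=-321/47
row 3: denom=12−3·18/47=510/47; d'=(10−3·-321/47)/(510/47)=1433/510
row 4: denom=12−3·47/170=1899/170; d'=(-14−3·1433/510)/(1899/170)=-1271/633
back: M4=-1271/633
back: M3=1433/510−47/170·-1271/633=710/211
back: M2=-321/47−18/47·710/211=-1713/211
back: M1=15/2−1/6·-1713/211=1868/211
M: M0=0, M1=1868/211, M2=-1713/211, M3=710/211, M4=-1271/633, M5=0
seg 0: a=-3, c=M0/2=0, d=(M1−M0)/(6·2)=467/633, b=Δ0−h0·(2M0+M1)/6=-4369/1266
seg 1: a=-4, c=M1/2=934/211, d=(M2−M1)/(6·1)=-3581/1266, b=Δ1−h1·(2M1+M2)/6=6839/1266
seg 2: a=3, c=M2/2=-1713/422, d=(M3−M2)/(6·3)=2423/3798, b=Δ2−h2·(2M2+M3)/6=3652/633
seg 3: a=1, c=M3/2=355/211, d=(M4−M3)/(6·3)=-3401/11394, b=Δ3−h3·(2M3+M4)/6=-1723/1266
seg 4: a=4, c=M4/2=-1271/1266, d=(M5−M4)/(6·3)=1271/11394, b=Δ4−h4·(2M4+M5)/6=427/633
t_q=1 → seg 0, τ=1; S=-3+-4369/1266·τ+0·τ²+467/633·τ³=-2411/422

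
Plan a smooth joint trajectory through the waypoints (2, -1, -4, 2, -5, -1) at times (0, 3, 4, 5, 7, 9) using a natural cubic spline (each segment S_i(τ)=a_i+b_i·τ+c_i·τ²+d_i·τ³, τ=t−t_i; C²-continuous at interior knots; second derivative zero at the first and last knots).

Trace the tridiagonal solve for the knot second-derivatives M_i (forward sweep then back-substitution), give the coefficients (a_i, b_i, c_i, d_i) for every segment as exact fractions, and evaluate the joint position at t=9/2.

Δ: Δ0=-1, Δ1=-3, Δ2=6, Δ3=-7/2, Δ4=2
row 1: diag=8, rhs=-12; c'=1/8, d'=-3/2
row 2: denom=4−1·1/8=31/8; d'=(54−1·-3/2)/(31/8)=444/31
row 3: denom=6−1·8/31=178/31; d'=(-57−1·444/31)/(178/31)=-2211/178
row 4: denom=8−2·31/89=650/89; d'=(33−2·-2211/178)/(650/89)=198/25
back: M4=198/25
back: M3=-2211/178−31/89·198/25=-759/50
back: M2=444/31−8/31·-759/50=456/25
back: M1=-3/2−1/8·456/25=-189/50
M: M0=0, M1=-189/50, M2=456/25, M3=-759/50, M4=198/25, M5=0
seg 0: a=2, c=M0/2=0, d=(M1−M0)/(6·3)=-21/100, b=Δ0−h0·(2M0+M1)/6=89/100
seg 1: a=-1, c=M1/2=-189/100, d=(M2−M1)/(6·1)=367/100, b=Δ1−h1·(2M1+M2)/6=-239/50
seg 2: a=-4, c=M2/2=228/25, d=(M3−M2)/(6·1)=-557/100, b=Δ2−h2·(2M2+M3)/6=49/20
seg 3: a=2, c=M3/2=-759/100, d=(M4−M3)/(6·2)=77/40, b=Δ3−h3·(2M3+M4)/6=199/50
seg 4: a=-5, c=M4/2=99/25, d=(M5−M4)/(6·2)=-33/50, b=Δ4−h4·(2M4+M5)/6=-82/25
t_q=9/2 → seg 2, τ=1/2; S=-4+49/20·τ+228/25·τ²+-557/100·τ³=-953/800

  seg 0: a=2 b=89/100 c=0 d=-21/100
  seg 1: a=-1 b=-239/50 c=-189/100 d=367/100
  seg 2: a=-4 b=49/20 c=228/25 d=-557/100
  seg 3: a=2 b=199/50 c=-759/100 d=77/40
  seg 4: a=-5 b=-82/25 c=99/25 d=-33/50
S(9/2) = -953/800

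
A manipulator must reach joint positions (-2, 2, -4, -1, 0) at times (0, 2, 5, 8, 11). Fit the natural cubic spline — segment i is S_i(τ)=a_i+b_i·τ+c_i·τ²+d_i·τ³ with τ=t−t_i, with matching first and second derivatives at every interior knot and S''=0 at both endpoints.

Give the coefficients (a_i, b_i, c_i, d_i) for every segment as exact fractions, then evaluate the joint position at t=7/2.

Δ: Δ0=2, Δ1=-2, Δ2=1, Δ3=1/3
row 1: diag=10, rhs=-24; c'=3/10, d'=-12/5
row 2: denom=12−3·3/10=111/10; d'=(18−3·-12/5)/(111/10)=84/37
row 3: denom=12−3·10/37=414/37; d'=(-4−3·84/37)/(414/37)=-200/207
back: M3=-200/207
back: M2=84/37−10/37·-200/207=524/207
back: M1=-12/5−3/10·524/207=-218/69
M: M0=0, M1=-218/69, M2=524/207, M3=-200/207, M4=0
seg 0: a=-2, c=M0/2=0, d=(M1−M0)/(6·2)=-109/414, b=Δ0−h0·(2M0+M1)/6=632/207
seg 1: a=2, c=M1/2=-109/69, d=(M2−M1)/(6·3)=589/1863, b=Δ1−h1·(2M1+M2)/6=-22/207
seg 2: a=-4, c=M2/2=262/207, d=(M3−M2)/(6·3)=-362/1863, b=Δ2−h2·(2M2+M3)/6=-217/207
seg 3: a=-1, c=M3/2=-100/207, d=(M4−M3)/(6·3)=100/1863, b=Δ3−h3·(2M3+M4)/6=269/207
t_q=7/2 → seg 1, τ=3/2; S=2+-22/207·τ+-109/69·τ²+589/1863·τ³=-119/184

  seg 0: a=-2 b=632/207 c=0 d=-109/414
  seg 1: a=2 b=-22/207 c=-109/69 d=589/1863
  seg 2: a=-4 b=-217/207 c=262/207 d=-362/1863
  seg 3: a=-1 b=269/207 c=-100/207 d=100/1863
S(7/2) = -119/184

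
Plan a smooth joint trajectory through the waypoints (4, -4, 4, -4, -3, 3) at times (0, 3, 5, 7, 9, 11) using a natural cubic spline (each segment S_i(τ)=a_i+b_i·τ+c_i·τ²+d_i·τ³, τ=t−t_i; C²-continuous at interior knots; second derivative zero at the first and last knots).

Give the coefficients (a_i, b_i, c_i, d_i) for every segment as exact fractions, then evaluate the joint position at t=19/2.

  seg 0: a=4 b=-17639/3180 c=0 d=3053/9540
  seg 1: a=-4 b=4919/1590 c=3053/1060 d=-3859/3180
  seg 2: a=4 b=83/1590 c=-933/212 d=944/795
  seg 3: a=-4 b=-5251/1590 c=2887/1060 d=-523/1272
  seg 4: a=-3 b=2113/795 c=68/265 d=-34/795
S(19/2) = -1709/1060

Δ: Δ0=-8/3, Δ1=4, Δ2=-4, Δ3=1/2, Δ4=3
row 1: diag=10, rhs=40; c'=1/5, d'=4
row 2: denom=8−2·1/5=38/5; d'=(-48−2·4)/(38/5)=-140/19
row 3: denom=8−2·5/19=142/19; d'=(27−2·-140/19)/(142/19)=793/142
row 4: denom=8−2·19/71=530/71; d'=(15−2·793/142)/(530/71)=136/265
back: M4=136/265
back: M3=793/142−19/71·136/265=2887/530
back: M2=-140/19−5/19·2887/530=-933/106
back: M1=4−1/5·-933/106=3053/530
M: M0=0, M1=3053/530, M2=-933/106, M3=2887/530, M4=136/265, M5=0
seg 0: a=4, c=M0/2=0, d=(M1−M0)/(6·3)=3053/9540, b=Δ0−h0·(2M0+M1)/6=-17639/3180
seg 1: a=-4, c=M1/2=3053/1060, d=(M2−M1)/(6·2)=-3859/3180, b=Δ1−h1·(2M1+M2)/6=4919/1590
seg 2: a=4, c=M2/2=-933/212, d=(M3−M2)/(6·2)=944/795, b=Δ2−h2·(2M2+M3)/6=83/1590
seg 3: a=-4, c=M3/2=2887/1060, d=(M4−M3)/(6·2)=-523/1272, b=Δ3−h3·(2M3+M4)/6=-5251/1590
seg 4: a=-3, c=M4/2=68/265, d=(M5−M4)/(6·2)=-34/795, b=Δ4−h4·(2M4+M5)/6=2113/795
t_q=19/2 → seg 4, τ=1/2; S=-3+2113/795·τ+68/265·τ²+-34/795·τ³=-1709/1060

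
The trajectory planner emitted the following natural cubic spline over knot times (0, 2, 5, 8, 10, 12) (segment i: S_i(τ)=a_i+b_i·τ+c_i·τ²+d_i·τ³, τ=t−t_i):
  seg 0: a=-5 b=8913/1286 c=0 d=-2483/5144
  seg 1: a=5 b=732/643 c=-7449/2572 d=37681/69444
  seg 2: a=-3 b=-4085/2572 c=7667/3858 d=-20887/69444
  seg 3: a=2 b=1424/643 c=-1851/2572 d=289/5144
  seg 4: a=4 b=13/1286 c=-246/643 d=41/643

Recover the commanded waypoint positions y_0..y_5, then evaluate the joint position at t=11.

y_0 = S_0(0) = a_0 = -5
y_1 = S_1(0) = a_1 = 5
y_2 = S_2(0) = a_2 = -3
y_3 = S_3(0) = a_3 = 2
y_4 = S_4(0) = a_4 = 4
y_5 = S_4(2) = 3
t_q=11 is in segment 4 (τ=1); S_4(τ)=4747/1286

y_0=-5 y_1=5 y_2=-3 y_3=2 y_4=4 y_5=3
S(11) = 4747/1286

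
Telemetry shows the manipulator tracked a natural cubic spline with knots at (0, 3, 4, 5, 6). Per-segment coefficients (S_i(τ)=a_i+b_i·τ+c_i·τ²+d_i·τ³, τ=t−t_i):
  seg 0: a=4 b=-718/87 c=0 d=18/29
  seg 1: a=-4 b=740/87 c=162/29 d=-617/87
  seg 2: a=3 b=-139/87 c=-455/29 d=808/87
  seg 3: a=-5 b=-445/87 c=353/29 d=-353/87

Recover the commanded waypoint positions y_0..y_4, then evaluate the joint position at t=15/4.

y_0=4 y_1=-4 y_2=3 y_3=-5 y_4=-2
S(15/4) = 4695/1856

y_0 = S_0(0) = a_0 = 4
y_1 = S_1(0) = a_1 = -4
y_2 = S_2(0) = a_2 = 3
y_3 = S_3(0) = a_3 = -5
y_4 = S_3(1) = -2
t_q=15/4 is in segment 1 (τ=3/4); S_1(τ)=4695/1856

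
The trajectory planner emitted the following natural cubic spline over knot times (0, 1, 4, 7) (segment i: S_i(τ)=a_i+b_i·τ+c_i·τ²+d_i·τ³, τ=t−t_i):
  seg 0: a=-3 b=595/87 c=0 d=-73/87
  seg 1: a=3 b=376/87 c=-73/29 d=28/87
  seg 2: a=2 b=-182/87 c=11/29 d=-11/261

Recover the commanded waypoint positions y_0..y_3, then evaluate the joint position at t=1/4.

y_0=-3 y_1=3 y_2=2 y_3=-2
S(1/4) = -2419/1856

y_0 = S_0(0) = a_0 = -3
y_1 = S_1(0) = a_1 = 3
y_2 = S_2(0) = a_2 = 2
y_3 = S_2(3) = -2
t_q=1/4 is in segment 0 (τ=1/4); S_0(τ)=-2419/1856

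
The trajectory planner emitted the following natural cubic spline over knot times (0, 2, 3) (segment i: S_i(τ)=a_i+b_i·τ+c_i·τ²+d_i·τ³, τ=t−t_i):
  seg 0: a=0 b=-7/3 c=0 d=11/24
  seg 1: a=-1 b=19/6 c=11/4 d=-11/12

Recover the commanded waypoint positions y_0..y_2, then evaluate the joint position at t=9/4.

y_0 = S_0(0) = a_0 = 0
y_1 = S_1(0) = a_1 = -1
y_2 = S_1(1) = 4
t_q=9/4 is in segment 1 (τ=1/4); S_1(τ)=-13/256

y_0=0 y_1=-1 y_2=4
S(9/4) = -13/256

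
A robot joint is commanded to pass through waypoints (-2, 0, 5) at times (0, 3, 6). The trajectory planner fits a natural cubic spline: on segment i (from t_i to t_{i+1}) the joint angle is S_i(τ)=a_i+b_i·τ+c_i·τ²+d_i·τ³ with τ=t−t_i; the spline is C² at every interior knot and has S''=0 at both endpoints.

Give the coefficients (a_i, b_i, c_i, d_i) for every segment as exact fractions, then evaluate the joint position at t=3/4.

  seg 0: a=-2 b=5/12 c=0 d=1/36
  seg 1: a=0 b=7/6 c=1/4 d=-1/36
S(3/4) = -429/256

Δ: Δ0=2/3, Δ1=5/3
row 1: diag=12, rhs=6; c'=1/4, d'=1/2
back: M1=1/2
M: M0=0, M1=1/2, M2=0
seg 0: a=-2, c=M0/2=0, d=(M1−M0)/(6·3)=1/36, b=Δ0−h0·(2M0+M1)/6=5/12
seg 1: a=0, c=M1/2=1/4, d=(M2−M1)/(6·3)=-1/36, b=Δ1−h1·(2M1+M2)/6=7/6
t_q=3/4 → seg 0, τ=3/4; S=-2+5/12·τ+0·τ²+1/36·τ³=-429/256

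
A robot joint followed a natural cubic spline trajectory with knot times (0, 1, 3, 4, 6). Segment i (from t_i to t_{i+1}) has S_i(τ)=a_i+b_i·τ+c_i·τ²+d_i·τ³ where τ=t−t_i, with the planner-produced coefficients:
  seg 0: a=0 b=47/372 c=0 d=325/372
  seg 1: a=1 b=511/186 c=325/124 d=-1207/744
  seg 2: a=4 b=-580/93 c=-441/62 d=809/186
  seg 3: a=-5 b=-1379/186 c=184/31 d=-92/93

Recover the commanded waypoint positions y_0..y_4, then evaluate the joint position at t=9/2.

y_0=0 y_1=1 y_2=4 y_3=-5 y_4=-4
S(9/2) = -911/124

y_0 = S_0(0) = a_0 = 0
y_1 = S_1(0) = a_1 = 1
y_2 = S_2(0) = a_2 = 4
y_3 = S_3(0) = a_3 = -5
y_4 = S_3(2) = -4
t_q=9/2 is in segment 3 (τ=1/2); S_3(τ)=-911/124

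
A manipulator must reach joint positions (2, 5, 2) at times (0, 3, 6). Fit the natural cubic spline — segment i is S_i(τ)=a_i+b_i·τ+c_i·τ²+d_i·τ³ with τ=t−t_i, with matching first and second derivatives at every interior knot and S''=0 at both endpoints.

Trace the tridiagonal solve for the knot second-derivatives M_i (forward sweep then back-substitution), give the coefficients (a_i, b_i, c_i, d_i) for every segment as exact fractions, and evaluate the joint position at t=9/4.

Δ: Δ0=1, Δ1=-1
row 1: diag=12, rhs=-12; c'=1/4, d'=-1
back: M1=-1
M: M0=0, M1=-1, M2=0
seg 0: a=2, c=M0/2=0, d=(M1−M0)/(6·3)=-1/18, b=Δ0−h0·(2M0+M1)/6=3/2
seg 1: a=5, c=M1/2=-1/2, d=(M2−M1)/(6·3)=1/18, b=Δ1−h1·(2M1+M2)/6=0
t_q=9/4 → seg 0, τ=9/4; S=2+3/2·τ+0·τ²+-1/18·τ³=607/128

  seg 0: a=2 b=3/2 c=0 d=-1/18
  seg 1: a=5 b=0 c=-1/2 d=1/18
S(9/4) = 607/128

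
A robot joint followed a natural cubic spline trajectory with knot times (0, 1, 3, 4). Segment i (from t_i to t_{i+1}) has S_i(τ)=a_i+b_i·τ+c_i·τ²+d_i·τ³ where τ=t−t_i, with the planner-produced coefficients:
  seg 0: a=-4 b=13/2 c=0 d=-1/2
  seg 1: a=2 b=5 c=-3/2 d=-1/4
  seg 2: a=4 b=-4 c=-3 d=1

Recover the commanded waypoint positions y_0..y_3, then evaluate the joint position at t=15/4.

y_0 = S_0(0) = a_0 = -4
y_1 = S_1(0) = a_1 = 2
y_2 = S_2(0) = a_2 = 4
y_3 = S_2(1) = -2
t_q=15/4 is in segment 2 (τ=3/4); S_2(τ)=-17/64

y_0=-4 y_1=2 y_2=4 y_3=-2
S(15/4) = -17/64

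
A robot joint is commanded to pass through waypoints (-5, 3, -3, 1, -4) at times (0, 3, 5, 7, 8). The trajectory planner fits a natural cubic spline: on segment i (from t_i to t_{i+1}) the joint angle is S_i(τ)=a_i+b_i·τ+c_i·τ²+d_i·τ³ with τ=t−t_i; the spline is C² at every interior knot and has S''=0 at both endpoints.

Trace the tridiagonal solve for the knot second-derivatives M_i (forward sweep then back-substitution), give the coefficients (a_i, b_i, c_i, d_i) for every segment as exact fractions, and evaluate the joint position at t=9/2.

Δ: Δ0=8/3, Δ1=-3, Δ2=2, Δ3=-5
row 1: diag=10, rhs=-34; c'=1/5, d'=-17/5
row 2: denom=8−2·1/5=38/5; d'=(30−2·-17/5)/(38/5)=92/19
row 3: denom=6−2·5/19=104/19; d'=(-42−2·92/19)/(104/19)=-491/52
back: M3=-491/52
back: M2=92/19−5/19·-491/52=381/52
back: M1=-17/5−1/5·381/52=-253/52
M: M0=0, M1=-253/52, M2=381/52, M3=-491/52, M4=0
seg 0: a=-5, c=M0/2=0, d=(M1−M0)/(6·3)=-253/936, b=Δ0−h0·(2M0+M1)/6=1591/312
seg 1: a=3, c=M1/2=-253/104, d=(M2−M1)/(6·2)=317/312, b=Δ1−h1·(2M1+M2)/6=-343/156
seg 2: a=-3, c=M2/2=381/104, d=(M3−M2)/(6·2)=-109/78, b=Δ2−h2·(2M2+M3)/6=41/156
seg 3: a=1, c=M3/2=-491/104, d=(M4−M3)/(6·1)=491/312, b=Δ3−h3·(2M3+M4)/6=-289/156
t_q=9/2 → seg 1, τ=3/2; S=3+-343/156·τ+-253/104·τ²+317/312·τ³=-1949/832

  seg 0: a=-5 b=1591/312 c=0 d=-253/936
  seg 1: a=3 b=-343/156 c=-253/104 d=317/312
  seg 2: a=-3 b=41/156 c=381/104 d=-109/78
  seg 3: a=1 b=-289/156 c=-491/104 d=491/312
S(9/2) = -1949/832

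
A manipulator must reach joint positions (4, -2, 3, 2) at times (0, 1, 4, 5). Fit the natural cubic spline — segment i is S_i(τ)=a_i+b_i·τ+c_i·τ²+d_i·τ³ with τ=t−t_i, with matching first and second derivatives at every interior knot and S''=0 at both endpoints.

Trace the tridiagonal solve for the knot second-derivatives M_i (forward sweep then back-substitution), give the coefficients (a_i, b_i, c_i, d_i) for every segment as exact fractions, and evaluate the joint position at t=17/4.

  seg 0: a=4 b=-1198/165 c=0 d=208/165
  seg 1: a=-2 b=-574/165 c=208/55 d=-31/45
  seg 2: a=3 b=101/165 c=-133/55 d=133/165
S(17/4) = 10611/3520

Δ: Δ0=-6, Δ1=5/3, Δ2=-1
row 1: diag=8, rhs=46; c'=3/8, d'=23/4
row 2: denom=8−3·3/8=55/8; d'=(-16−3·23/4)/(55/8)=-266/55
back: M2=-266/55
back: M1=23/4−3/8·-266/55=416/55
M: M0=0, M1=416/55, M2=-266/55, M3=0
seg 0: a=4, c=M0/2=0, d=(M1−M0)/(6·1)=208/165, b=Δ0−h0·(2M0+M1)/6=-1198/165
seg 1: a=-2, c=M1/2=208/55, d=(M2−M1)/(6·3)=-31/45, b=Δ1−h1·(2M1+M2)/6=-574/165
seg 2: a=3, c=M2/2=-133/55, d=(M3−M2)/(6·1)=133/165, b=Δ2−h2·(2M2+M3)/6=101/165
t_q=17/4 → seg 2, τ=1/4; S=3+101/165·τ+-133/55·τ²+133/165·τ³=10611/3520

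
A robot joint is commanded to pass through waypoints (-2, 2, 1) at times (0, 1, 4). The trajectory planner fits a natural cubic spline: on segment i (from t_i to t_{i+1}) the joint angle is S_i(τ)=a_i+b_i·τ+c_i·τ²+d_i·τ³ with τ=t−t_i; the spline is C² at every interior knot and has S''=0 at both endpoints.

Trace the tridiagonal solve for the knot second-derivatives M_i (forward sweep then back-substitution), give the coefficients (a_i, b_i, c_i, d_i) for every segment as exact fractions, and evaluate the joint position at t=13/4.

Δ: Δ0=4, Δ1=-1/3
row 1: diag=8, rhs=-26; c'=3/8, d'=-13/4
back: M1=-13/4
M: M0=0, M1=-13/4, M2=0
seg 0: a=-2, c=M0/2=0, d=(M1−M0)/(6·1)=-13/24, b=Δ0−h0·(2M0+M1)/6=109/24
seg 1: a=2, c=M1/2=-13/8, d=(M2−M1)/(6·3)=13/72, b=Δ1−h1·(2M1+M2)/6=35/12
t_q=13/4 → seg 1, τ=9/4; S=2+35/12·τ+-13/8·τ²+13/72·τ³=1225/512

  seg 0: a=-2 b=109/24 c=0 d=-13/24
  seg 1: a=2 b=35/12 c=-13/8 d=13/72
S(13/4) = 1225/512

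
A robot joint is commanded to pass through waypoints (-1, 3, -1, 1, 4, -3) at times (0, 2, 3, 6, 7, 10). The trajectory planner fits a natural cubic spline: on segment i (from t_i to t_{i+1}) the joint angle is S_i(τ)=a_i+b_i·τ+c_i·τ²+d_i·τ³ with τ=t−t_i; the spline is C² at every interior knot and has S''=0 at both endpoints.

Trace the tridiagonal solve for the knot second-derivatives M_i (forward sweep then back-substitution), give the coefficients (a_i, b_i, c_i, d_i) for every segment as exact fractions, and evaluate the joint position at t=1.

  seg 0: a=-1 b=3562/843 c=0 d=-469/843
  seg 1: a=3 b=-2066/843 c=-938/281 d=1508/843
  seg 2: a=-1 b=-3170/843 c=570/281 d=-466/2529
  seg 3: a=1 b=2896/843 c=104/281 d=-679/843
  seg 4: a=4 b=1483/843 c=-575/281 d=575/2529
S(1) = 750/281

Δ: Δ0=2, Δ1=-4, Δ2=2/3, Δ3=3, Δ4=-7/3
row 1: diag=6, rhs=-36; c'=1/6, d'=-6
row 2: denom=8−1·1/6=47/6; d'=(28−1·-6)/(47/6)=204/47
row 3: denom=8−3·18/47=322/47; d'=(14−3·204/47)/(322/47)=1/7
row 4: denom=8−1·47/322=2529/322; d'=(-32−1·1/7)/(2529/322)=-1150/281
back: M4=-1150/281
back: M3=1/7−47/322·-1150/281=208/281
back: M2=204/47−18/47·208/281=1140/281
back: M1=-6−1/6·1140/281=-1876/281
M: M0=0, M1=-1876/281, M2=1140/281, M3=208/281, M4=-1150/281, M5=0
seg 0: a=-1, c=M0/2=0, d=(M1−M0)/(6·2)=-469/843, b=Δ0−h0·(2M0+M1)/6=3562/843
seg 1: a=3, c=M1/2=-938/281, d=(M2−M1)/(6·1)=1508/843, b=Δ1−h1·(2M1+M2)/6=-2066/843
seg 2: a=-1, c=M2/2=570/281, d=(M3−M2)/(6·3)=-466/2529, b=Δ2−h2·(2M2+M3)/6=-3170/843
seg 3: a=1, c=M3/2=104/281, d=(M4−M3)/(6·1)=-679/843, b=Δ3−h3·(2M3+M4)/6=2896/843
seg 4: a=4, c=M4/2=-575/281, d=(M5−M4)/(6·3)=575/2529, b=Δ4−h4·(2M4+M5)/6=1483/843
t_q=1 → seg 0, τ=1; S=-1+3562/843·τ+0·τ²+-469/843·τ³=750/281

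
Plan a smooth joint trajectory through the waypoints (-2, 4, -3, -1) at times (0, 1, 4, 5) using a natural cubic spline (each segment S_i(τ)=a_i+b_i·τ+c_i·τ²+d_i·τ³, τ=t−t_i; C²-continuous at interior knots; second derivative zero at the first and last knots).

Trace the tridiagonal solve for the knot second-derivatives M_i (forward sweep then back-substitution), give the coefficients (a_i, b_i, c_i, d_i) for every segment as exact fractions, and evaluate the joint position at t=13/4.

Δ: Δ0=6, Δ1=-7/3, Δ2=2
row 1: diag=8, rhs=-50; c'=3/8, d'=-25/4
row 2: denom=8−3·3/8=55/8; d'=(26−3·-25/4)/(55/8)=358/55
back: M2=358/55
back: M1=-25/4−3/8·358/55=-478/55
M: M0=0, M1=-478/55, M2=358/55, M3=0
seg 0: a=-2, c=M0/2=0, d=(M1−M0)/(6·1)=-239/165, b=Δ0−h0·(2M0+M1)/6=1229/165
seg 1: a=4, c=M1/2=-239/55, d=(M2−M1)/(6·3)=38/45, b=Δ1−h1·(2M1+M2)/6=512/165
seg 2: a=-3, c=M2/2=179/55, d=(M3−M2)/(6·1)=-179/165, b=Δ2−h2·(2M2+M3)/6=-28/165
t_q=13/4 → seg 1, τ=9/4; S=4+512/165·τ+-239/55·τ²+38/45·τ³=-2461/1760

  seg 0: a=-2 b=1229/165 c=0 d=-239/165
  seg 1: a=4 b=512/165 c=-239/55 d=38/45
  seg 2: a=-3 b=-28/165 c=179/55 d=-179/165
S(13/4) = -2461/1760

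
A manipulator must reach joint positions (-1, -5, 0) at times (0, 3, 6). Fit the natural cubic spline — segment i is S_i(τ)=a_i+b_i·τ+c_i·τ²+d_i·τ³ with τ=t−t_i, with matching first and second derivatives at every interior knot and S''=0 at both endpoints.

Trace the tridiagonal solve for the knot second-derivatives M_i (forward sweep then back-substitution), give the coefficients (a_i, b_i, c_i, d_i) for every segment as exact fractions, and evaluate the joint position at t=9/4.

Δ: Δ0=-4/3, Δ1=5/3
row 1: diag=12, rhs=18; c'=1/4, d'=3/2
back: M1=3/2
M: M0=0, M1=3/2, M2=0
seg 0: a=-1, c=M0/2=0, d=(M1−M0)/(6·3)=1/12, b=Δ0−h0·(2M0+M1)/6=-25/12
seg 1: a=-5, c=M1/2=3/4, d=(M2−M1)/(6·3)=-1/12, b=Δ1−h1·(2M1+M2)/6=1/6
t_q=9/4 → seg 0, τ=9/4; S=-1+-25/12·τ+0·τ²+1/12·τ³=-1213/256

  seg 0: a=-1 b=-25/12 c=0 d=1/12
  seg 1: a=-5 b=1/6 c=3/4 d=-1/12
S(9/4) = -1213/256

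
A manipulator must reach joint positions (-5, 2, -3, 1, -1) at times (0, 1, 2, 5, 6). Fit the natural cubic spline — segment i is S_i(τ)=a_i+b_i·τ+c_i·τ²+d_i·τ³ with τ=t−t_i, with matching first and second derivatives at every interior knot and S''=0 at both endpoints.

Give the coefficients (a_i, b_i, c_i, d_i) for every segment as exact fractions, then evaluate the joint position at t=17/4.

  seg 0: a=-5 b=3307/318 c=0 d=-1081/318
  seg 1: a=2 b=32/159 c=-1081/106 d=1589/318
  seg 2: a=-3 b=-1655/318 c=254/53 d=-277/318
  seg 3: a=1 b=5/159 c=-323/106 d=323/318
S(17/4) = -2511/6784

Δ: Δ0=7, Δ1=-5, Δ2=4/3, Δ3=-2
row 1: diag=4, rhs=-72; c'=1/4, d'=-18
row 2: denom=8−1·1/4=31/4; d'=(38−1·-18)/(31/4)=224/31
row 3: denom=8−3·12/31=212/31; d'=(-20−3·224/31)/(212/31)=-323/53
back: M3=-323/53
back: M2=224/31−12/31·-323/53=508/53
back: M1=-18−1/4·508/53=-1081/53
M: M0=0, M1=-1081/53, M2=508/53, M3=-323/53, M4=0
seg 0: a=-5, c=M0/2=0, d=(M1−M0)/(6·1)=-1081/318, b=Δ0−h0·(2M0+M1)/6=3307/318
seg 1: a=2, c=M1/2=-1081/106, d=(M2−M1)/(6·1)=1589/318, b=Δ1−h1·(2M1+M2)/6=32/159
seg 2: a=-3, c=M2/2=254/53, d=(M3−M2)/(6·3)=-277/318, b=Δ2−h2·(2M2+M3)/6=-1655/318
seg 3: a=1, c=M3/2=-323/106, d=(M4−M3)/(6·1)=323/318, b=Δ3−h3·(2M3+M4)/6=5/159
t_q=17/4 → seg 2, τ=9/4; S=-3+-1655/318·τ+254/53·τ²+-277/318·τ³=-2511/6784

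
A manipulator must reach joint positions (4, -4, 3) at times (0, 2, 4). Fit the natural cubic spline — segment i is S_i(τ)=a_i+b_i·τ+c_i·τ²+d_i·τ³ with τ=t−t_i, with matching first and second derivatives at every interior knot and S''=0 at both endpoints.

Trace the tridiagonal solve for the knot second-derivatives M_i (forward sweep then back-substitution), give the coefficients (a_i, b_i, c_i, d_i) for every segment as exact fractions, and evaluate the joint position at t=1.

Δ: Δ0=-4, Δ1=7/2
row 1: diag=8, rhs=45; c'=1/4, d'=45/8
back: M1=45/8
M: M0=0, M1=45/8, M2=0
seg 0: a=4, c=M0/2=0, d=(M1−M0)/(6·2)=15/32, b=Δ0−h0·(2M0+M1)/6=-47/8
seg 1: a=-4, c=M1/2=45/16, d=(M2−M1)/(6·2)=-15/32, b=Δ1−h1·(2M1+M2)/6=-1/4
t_q=1 → seg 0, τ=1; S=4+-47/8·τ+0·τ²+15/32·τ³=-45/32

  seg 0: a=4 b=-47/8 c=0 d=15/32
  seg 1: a=-4 b=-1/4 c=45/16 d=-15/32
S(1) = -45/32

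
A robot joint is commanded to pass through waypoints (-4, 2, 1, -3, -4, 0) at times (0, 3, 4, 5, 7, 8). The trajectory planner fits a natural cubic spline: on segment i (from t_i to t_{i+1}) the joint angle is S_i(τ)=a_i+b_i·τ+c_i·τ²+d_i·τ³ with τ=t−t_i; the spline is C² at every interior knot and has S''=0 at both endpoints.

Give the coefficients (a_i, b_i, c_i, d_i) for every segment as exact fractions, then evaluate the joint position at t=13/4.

  seg 0: a=-4 b=1331/472 c=0 d=-43/472
  seg 1: a=2 b=85/236 c=-387/472 d=-255/472
  seg 2: a=1 b=-1369/472 c=-144/59 d=633/472
  seg 3: a=-3 b=-887/236 c=747/472 d=11/472
  seg 4: a=-4 b=673/236 c=813/472 d=-271/472
S(13/4) = 61333/30208

Δ: Δ0=2, Δ1=-1, Δ2=-4, Δ3=-1/2, Δ4=4
row 1: diag=8, rhs=-18; c'=1/8, d'=-9/4
row 2: denom=4−1·1/8=31/8; d'=(-18−1·-9/4)/(31/8)=-126/31
row 3: denom=6−1·8/31=178/31; d'=(21−1·-126/31)/(178/31)=777/178
row 4: denom=6−2·31/89=472/89; d'=(27−2·777/178)/(472/89)=813/236
back: M4=813/236
back: M3=777/178−31/89·813/236=747/236
back: M2=-126/31−8/31·747/236=-288/59
back: M1=-9/4−1/8·-288/59=-387/236
M: M0=0, M1=-387/236, M2=-288/59, M3=747/236, M4=813/236, M5=0
seg 0: a=-4, c=M0/2=0, d=(M1−M0)/(6·3)=-43/472, b=Δ0−h0·(2M0+M1)/6=1331/472
seg 1: a=2, c=M1/2=-387/472, d=(M2−M1)/(6·1)=-255/472, b=Δ1−h1·(2M1+M2)/6=85/236
seg 2: a=1, c=M2/2=-144/59, d=(M3−M2)/(6·1)=633/472, b=Δ2−h2·(2M2+M3)/6=-1369/472
seg 3: a=-3, c=M3/2=747/472, d=(M4−M3)/(6·2)=11/472, b=Δ3−h3·(2M3+M4)/6=-887/236
seg 4: a=-4, c=M4/2=813/472, d=(M5−M4)/(6·1)=-271/472, b=Δ4−h4·(2M4+M5)/6=673/236
t_q=13/4 → seg 1, τ=1/4; S=2+85/236·τ+-387/472·τ²+-255/472·τ³=61333/30208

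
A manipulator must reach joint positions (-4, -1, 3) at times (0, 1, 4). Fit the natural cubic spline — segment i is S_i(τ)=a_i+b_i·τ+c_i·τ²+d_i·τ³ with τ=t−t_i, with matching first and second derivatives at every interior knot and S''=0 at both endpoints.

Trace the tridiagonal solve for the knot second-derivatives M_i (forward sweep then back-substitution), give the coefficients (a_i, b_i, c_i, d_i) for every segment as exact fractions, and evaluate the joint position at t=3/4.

  seg 0: a=-4 b=77/24 c=0 d=-5/24
  seg 1: a=-1 b=31/12 c=-5/8 d=5/72
S(3/4) = -861/512

Δ: Δ0=3, Δ1=4/3
row 1: diag=8, rhs=-10; c'=3/8, d'=-5/4
back: M1=-5/4
M: M0=0, M1=-5/4, M2=0
seg 0: a=-4, c=M0/2=0, d=(M1−M0)/(6·1)=-5/24, b=Δ0−h0·(2M0+M1)/6=77/24
seg 1: a=-1, c=M1/2=-5/8, d=(M2−M1)/(6·3)=5/72, b=Δ1−h1·(2M1+M2)/6=31/12
t_q=3/4 → seg 0, τ=3/4; S=-4+77/24·τ+0·τ²+-5/24·τ³=-861/512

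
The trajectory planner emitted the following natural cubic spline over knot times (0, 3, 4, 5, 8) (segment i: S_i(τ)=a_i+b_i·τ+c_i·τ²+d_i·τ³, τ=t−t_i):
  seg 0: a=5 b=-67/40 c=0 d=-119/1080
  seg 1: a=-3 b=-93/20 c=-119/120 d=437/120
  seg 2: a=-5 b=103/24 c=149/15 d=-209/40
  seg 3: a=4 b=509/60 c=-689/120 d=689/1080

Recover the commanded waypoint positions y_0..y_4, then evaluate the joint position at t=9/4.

y_0=5 y_1=-3 y_2=-5 y_3=4 y_4=-5
S(9/4) = -61/2560

y_0 = S_0(0) = a_0 = 5
y_1 = S_1(0) = a_1 = -3
y_2 = S_2(0) = a_2 = -5
y_3 = S_3(0) = a_3 = 4
y_4 = S_3(3) = -5
t_q=9/4 is in segment 0 (τ=9/4); S_0(τ)=-61/2560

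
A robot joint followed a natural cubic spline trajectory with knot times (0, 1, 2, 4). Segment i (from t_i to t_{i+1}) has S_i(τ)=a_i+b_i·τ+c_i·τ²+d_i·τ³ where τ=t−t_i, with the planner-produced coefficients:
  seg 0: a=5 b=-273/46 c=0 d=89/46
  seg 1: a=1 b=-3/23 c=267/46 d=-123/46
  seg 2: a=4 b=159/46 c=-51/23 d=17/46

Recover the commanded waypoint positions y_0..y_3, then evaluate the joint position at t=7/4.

y_0=5 y_1=1 y_2=4 y_3=5
S(7/4) = 389/128

y_0 = S_0(0) = a_0 = 5
y_1 = S_1(0) = a_1 = 1
y_2 = S_2(0) = a_2 = 4
y_3 = S_2(2) = 5
t_q=7/4 is in segment 1 (τ=3/4); S_1(τ)=389/128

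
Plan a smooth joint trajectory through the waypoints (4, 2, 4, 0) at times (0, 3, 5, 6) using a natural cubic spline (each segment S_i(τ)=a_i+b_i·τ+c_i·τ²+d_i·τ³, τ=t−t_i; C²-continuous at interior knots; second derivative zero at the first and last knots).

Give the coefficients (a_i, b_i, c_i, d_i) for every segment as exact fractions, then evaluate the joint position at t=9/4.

  seg 0: a=4 b=-73/42 c=0 d=5/42
  seg 1: a=2 b=31/21 c=15/14 d=-55/84
  seg 2: a=4 b=-44/21 c=-20/7 d=20/21
S(9/4) = 185/128

Δ: Δ0=-2/3, Δ1=1, Δ2=-4
row 1: diag=10, rhs=10; c'=1/5, d'=1
row 2: denom=6−2·1/5=28/5; d'=(-30−2·1)/(28/5)=-40/7
back: M2=-40/7
back: M1=1−1/5·-40/7=15/7
M: M0=0, M1=15/7, M2=-40/7, M3=0
seg 0: a=4, c=M0/2=0, d=(M1−M0)/(6·3)=5/42, b=Δ0−h0·(2M0+M1)/6=-73/42
seg 1: a=2, c=M1/2=15/14, d=(M2−M1)/(6·2)=-55/84, b=Δ1−h1·(2M1+M2)/6=31/21
seg 2: a=4, c=M2/2=-20/7, d=(M3−M2)/(6·1)=20/21, b=Δ2−h2·(2M2+M3)/6=-44/21
t_q=9/4 → seg 0, τ=9/4; S=4+-73/42·τ+0·τ²+5/42·τ³=185/128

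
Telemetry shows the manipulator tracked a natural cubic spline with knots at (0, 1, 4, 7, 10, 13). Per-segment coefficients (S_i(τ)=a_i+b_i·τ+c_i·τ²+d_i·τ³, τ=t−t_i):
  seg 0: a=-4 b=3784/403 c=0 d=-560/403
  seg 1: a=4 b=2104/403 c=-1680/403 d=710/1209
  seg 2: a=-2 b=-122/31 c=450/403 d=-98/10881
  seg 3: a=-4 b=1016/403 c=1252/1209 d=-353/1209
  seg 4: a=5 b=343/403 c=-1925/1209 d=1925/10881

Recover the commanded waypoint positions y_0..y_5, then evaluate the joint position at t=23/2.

y_0 = S_0(0) = a_0 = -4
y_1 = S_1(0) = a_1 = 4
y_2 = S_2(0) = a_2 = -2
y_3 = S_3(0) = a_3 = -4
y_4 = S_4(0) = a_4 = 5
y_5 = S_4(3) = -2
t_q=23/2 is in segment 4 (τ=3/2); S_4(τ)=10611/3224

y_0=-4 y_1=4 y_2=-2 y_3=-4 y_4=5 y_5=-2
S(23/2) = 10611/3224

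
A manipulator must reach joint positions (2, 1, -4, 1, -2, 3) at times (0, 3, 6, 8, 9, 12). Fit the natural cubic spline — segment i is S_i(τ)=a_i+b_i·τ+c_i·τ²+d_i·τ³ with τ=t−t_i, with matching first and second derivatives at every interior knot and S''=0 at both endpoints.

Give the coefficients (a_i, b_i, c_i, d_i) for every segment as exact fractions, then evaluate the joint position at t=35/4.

Δ: Δ0=-1/3, Δ1=-5/3, Δ2=5/2, Δ3=-3, Δ4=5/3
row 1: diag=12, rhs=-8; c'=1/4, d'=-2/3
row 2: denom=10−3·1/4=37/4; d'=(25−3·-2/3)/(37/4)=108/37
row 3: denom=6−2·8/37=206/37; d'=(-33−2·108/37)/(206/37)=-1437/206
row 4: denom=8−1·37/206=1611/206; d'=(28−1·-1437/206)/(1611/206)=7205/1611
back: M4=7205/1611
back: M3=-1437/206−37/206·7205/1611=-12532/1611
back: M2=108/37−8/37·-12532/1611=7412/1611
back: M1=-2/3−1/4·7412/1611=-2927/1611
M: M0=0, M1=-2927/1611, M2=7412/1611, M3=-12532/1611, M4=7205/1611, M5=0
seg 0: a=2, c=M0/2=0, d=(M1−M0)/(6·3)=-2927/28998, b=Δ0−h0·(2M0+M1)/6=1853/3222
seg 1: a=1, c=M1/2=-2927/3222, d=(M2−M1)/(6·3)=10339/28998, b=Δ1−h1·(2M1+M2)/6=-3464/1611
seg 2: a=-4, c=M2/2=3706/1611, d=(M3−M2)/(6·2)=-554/537, b=Δ2−h2·(2M2+M3)/6=6527/3222
seg 3: a=1, c=M3/2=-6266/1611, d=(M4−M3)/(6·1)=731/358, b=Δ3−h3·(2M3+M4)/6=-3713/3222
seg 4: a=-2, c=M4/2=7205/3222, d=(M5−M4)/(6·3)=-7205/28998, b=Δ4−h4·(2M4+M5)/6=-4520/1611
t_q=35/4 → seg 3, τ=3/4; S=1+-3713/3222·τ+-6266/1611·τ²+731/358·τ³=-81845/68736

  seg 0: a=2 b=1853/3222 c=0 d=-2927/28998
  seg 1: a=1 b=-3464/1611 c=-2927/3222 d=10339/28998
  seg 2: a=-4 b=6527/3222 c=3706/1611 d=-554/537
  seg 3: a=1 b=-3713/3222 c=-6266/1611 d=731/358
  seg 4: a=-2 b=-4520/1611 c=7205/3222 d=-7205/28998
S(35/4) = -81845/68736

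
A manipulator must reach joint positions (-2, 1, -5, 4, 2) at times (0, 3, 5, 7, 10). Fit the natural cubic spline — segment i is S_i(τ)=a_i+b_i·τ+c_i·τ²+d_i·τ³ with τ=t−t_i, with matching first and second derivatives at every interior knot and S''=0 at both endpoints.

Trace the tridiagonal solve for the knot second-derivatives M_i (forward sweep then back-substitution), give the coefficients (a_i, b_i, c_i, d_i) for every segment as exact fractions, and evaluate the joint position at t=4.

Δ: Δ0=1, Δ1=-3, Δ2=9/2, Δ3=-2/3
row 1: diag=10, rhs=-24; c'=1/5, d'=-12/5
row 2: denom=8−2·1/5=38/5; d'=(45−2·-12/5)/(38/5)=249/38
row 3: denom=10−2·5/19=180/19; d'=(-31−2·249/38)/(180/19)=-419/90
back: M3=-419/90
back: M2=249/38−5/19·-419/90=70/9
back: M1=-12/5−1/5·70/9=-178/45
M: M0=0, M1=-178/45, M2=70/9, M3=-419/90, M4=0
seg 0: a=-2, c=M0/2=0, d=(M1−M0)/(6·3)=-89/405, b=Δ0−h0·(2M0+M1)/6=134/45
seg 1: a=1, c=M1/2=-89/45, d=(M2−M1)/(6·2)=44/45, b=Δ1−h1·(2M1+M2)/6=-133/45
seg 2: a=-5, c=M2/2=35/9, d=(M3−M2)/(6·2)=-373/360, b=Δ2−h2·(2M2+M3)/6=13/15
seg 3: a=4, c=M3/2=-419/180, d=(M4−M3)/(6·3)=419/1620, b=Δ3−h3·(2M3+M4)/6=359/90
t_q=4 → seg 1, τ=1; S=1+-133/45·τ+-89/45·τ²+44/45·τ³=-133/45

  seg 0: a=-2 b=134/45 c=0 d=-89/405
  seg 1: a=1 b=-133/45 c=-89/45 d=44/45
  seg 2: a=-5 b=13/15 c=35/9 d=-373/360
  seg 3: a=4 b=359/90 c=-419/180 d=419/1620
S(4) = -133/45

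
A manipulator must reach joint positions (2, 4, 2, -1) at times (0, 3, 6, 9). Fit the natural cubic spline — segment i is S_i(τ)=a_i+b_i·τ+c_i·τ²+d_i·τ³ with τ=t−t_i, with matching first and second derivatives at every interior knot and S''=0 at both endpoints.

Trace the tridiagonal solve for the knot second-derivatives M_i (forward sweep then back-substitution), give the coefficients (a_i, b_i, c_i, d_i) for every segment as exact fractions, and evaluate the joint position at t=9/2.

Δ: Δ0=2/3, Δ1=-2/3, Δ2=-1
row 1: diag=12, rhs=-8; c'=1/4, d'=-2/3
row 2: denom=12−3·1/4=45/4; d'=(-2−3·-2/3)/(45/4)=0
back: M2=0
back: M1=-2/3−1/4·0=-2/3
M: M0=0, M1=-2/3, M2=0, M3=0
seg 0: a=2, c=M0/2=0, d=(M1−M0)/(6·3)=-1/27, b=Δ0−h0·(2M0+M1)/6=1
seg 1: a=4, c=M1/2=-1/3, d=(M2−M1)/(6·3)=1/27, b=Δ1−h1·(2M1+M2)/6=0
seg 2: a=2, c=M2/2=0, d=(M3−M2)/(6·3)=0, b=Δ2−h2·(2M2+M3)/6=-1
t_q=9/2 → seg 1, τ=3/2; S=4+0·τ+-1/3·τ²+1/27·τ³=27/8

  seg 0: a=2 b=1 c=0 d=-1/27
  seg 1: a=4 b=0 c=-1/3 d=1/27
  seg 2: a=2 b=-1 c=0 d=0
S(9/2) = 27/8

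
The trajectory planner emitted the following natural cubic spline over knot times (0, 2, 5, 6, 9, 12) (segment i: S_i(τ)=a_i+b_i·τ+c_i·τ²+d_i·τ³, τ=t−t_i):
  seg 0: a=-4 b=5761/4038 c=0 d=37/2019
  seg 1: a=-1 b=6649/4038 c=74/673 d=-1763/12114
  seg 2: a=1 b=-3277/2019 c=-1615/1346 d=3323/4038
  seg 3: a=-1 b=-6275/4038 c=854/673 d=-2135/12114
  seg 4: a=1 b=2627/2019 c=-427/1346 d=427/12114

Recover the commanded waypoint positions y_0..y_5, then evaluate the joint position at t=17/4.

y_0=-4 y_1=-1 y_2=1 y_3=-1 y_4=1 y_5=3
S(17/4) = 138157/86144

y_0 = S_0(0) = a_0 = -4
y_1 = S_1(0) = a_1 = -1
y_2 = S_2(0) = a_2 = 1
y_3 = S_3(0) = a_3 = -1
y_4 = S_4(0) = a_4 = 1
y_5 = S_4(3) = 3
t_q=17/4 is in segment 1 (τ=9/4); S_1(τ)=138157/86144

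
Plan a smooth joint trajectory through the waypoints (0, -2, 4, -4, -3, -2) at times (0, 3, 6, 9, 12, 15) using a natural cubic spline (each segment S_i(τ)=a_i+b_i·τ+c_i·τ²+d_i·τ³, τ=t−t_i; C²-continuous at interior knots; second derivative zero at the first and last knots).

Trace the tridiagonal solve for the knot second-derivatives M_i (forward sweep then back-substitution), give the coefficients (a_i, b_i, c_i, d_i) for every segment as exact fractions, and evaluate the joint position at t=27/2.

Δ: Δ0=-2/3, Δ1=2, Δ2=-8/3, Δ3=1/3, Δ4=1/3
row 1: diag=12, rhs=16; c'=1/4, d'=4/3
row 2: denom=12−3·1/4=45/4; d'=(-28−3·4/3)/(45/4)=-128/45
row 3: denom=12−3·4/15=56/5; d'=(18−3·-128/45)/(56/5)=199/84
row 4: denom=12−3·15/56=627/56; d'=(0−3·199/84)/(627/56)=-398/627
back: M4=-398/627
back: M3=199/84−15/56·-398/627=1592/627
back: M2=-128/45−4/15·1592/627=-736/209
back: M1=4/3−1/4·-736/209=1388/627
M: M0=0, M1=1388/627, M2=-736/209, M3=1592/627, M4=-398/627, M5=0
seg 0: a=0, c=M0/2=0, d=(M1−M0)/(6·3)=694/5643, b=Δ0−h0·(2M0+M1)/6=-1112/627
seg 1: a=-2, c=M1/2=694/627, d=(M2−M1)/(6·3)=-1798/5643, b=Δ1−h1·(2M1+M2)/6=970/627
seg 2: a=4, c=M2/2=-368/209, d=(M3−M2)/(6·3)=100/297, b=Δ2−h2·(2M2+M3)/6=-260/627
seg 3: a=-4, c=M3/2=796/627, d=(M4−M3)/(6·3)=-995/5643, b=Δ3−h3·(2M3+M4)/6=-1184/627
seg 4: a=-3, c=M4/2=-199/627, d=(M5−M4)/(6·3)=199/5643, b=Δ4−h4·(2M4+M5)/6=607/627
t_q=27/2 → seg 4, τ=3/2; S=-3+607/627·τ+-199/627·τ²+199/5643·τ³=-3583/1672

  seg 0: a=0 b=-1112/627 c=0 d=694/5643
  seg 1: a=-2 b=970/627 c=694/627 d=-1798/5643
  seg 2: a=4 b=-260/627 c=-368/209 d=100/297
  seg 3: a=-4 b=-1184/627 c=796/627 d=-995/5643
  seg 4: a=-3 b=607/627 c=-199/627 d=199/5643
S(27/2) = -3583/1672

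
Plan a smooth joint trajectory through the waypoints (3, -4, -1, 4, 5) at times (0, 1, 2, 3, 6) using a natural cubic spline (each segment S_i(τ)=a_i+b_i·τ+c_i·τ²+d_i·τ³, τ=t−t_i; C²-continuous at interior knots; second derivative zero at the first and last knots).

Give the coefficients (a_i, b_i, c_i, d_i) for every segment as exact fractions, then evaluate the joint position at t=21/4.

Δ: Δ0=-7, Δ1=3, Δ2=5, Δ3=1/3
row 1: diag=4, rhs=60; c'=1/4, d'=15
row 2: denom=4−1·1/4=15/4; d'=(12−1·15)/(15/4)=-4/5
row 3: denom=8−1·4/15=116/15; d'=(-28−1·-4/5)/(116/15)=-102/29
back: M3=-102/29
back: M2=-4/5−4/15·-102/29=4/29
back: M1=15−1/4·4/29=434/29
M: M0=0, M1=434/29, M2=4/29, M3=-102/29, M4=0
seg 0: a=3, c=M0/2=0, d=(M1−M0)/(6·1)=217/87, b=Δ0−h0·(2M0+M1)/6=-826/87
seg 1: a=-4, c=M1/2=217/29, d=(M2−M1)/(6·1)=-215/87, b=Δ1−h1·(2M1+M2)/6=-175/87
seg 2: a=-1, c=M2/2=2/29, d=(M3−M2)/(6·1)=-53/87, b=Δ2−h2·(2M2+M3)/6=482/87
seg 3: a=4, c=M3/2=-51/29, d=(M4−M3)/(6·3)=17/87, b=Δ3−h3·(2M3+M4)/6=335/87
t_q=21/4 → seg 3, τ=9/4; S=4+335/87·τ+-51/29·τ²+17/87·τ³=11111/1856

  seg 0: a=3 b=-826/87 c=0 d=217/87
  seg 1: a=-4 b=-175/87 c=217/29 d=-215/87
  seg 2: a=-1 b=482/87 c=2/29 d=-53/87
  seg 3: a=4 b=335/87 c=-51/29 d=17/87
S(21/4) = 11111/1856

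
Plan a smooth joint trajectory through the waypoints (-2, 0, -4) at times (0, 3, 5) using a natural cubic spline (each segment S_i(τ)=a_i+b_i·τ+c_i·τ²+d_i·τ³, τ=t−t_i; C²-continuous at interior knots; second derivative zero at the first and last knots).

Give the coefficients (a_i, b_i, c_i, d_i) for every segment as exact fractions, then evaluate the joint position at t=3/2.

  seg 0: a=-2 b=22/15 c=0 d=-4/45
  seg 1: a=0 b=-14/15 c=-4/5 d=2/15
S(3/2) = -1/10

Δ: Δ0=2/3, Δ1=-2
row 1: diag=10, rhs=-16; c'=1/5, d'=-8/5
back: M1=-8/5
M: M0=0, M1=-8/5, M2=0
seg 0: a=-2, c=M0/2=0, d=(M1−M0)/(6·3)=-4/45, b=Δ0−h0·(2M0+M1)/6=22/15
seg 1: a=0, c=M1/2=-4/5, d=(M2−M1)/(6·2)=2/15, b=Δ1−h1·(2M1+M2)/6=-14/15
t_q=3/2 → seg 0, τ=3/2; S=-2+22/15·τ+0·τ²+-4/45·τ³=-1/10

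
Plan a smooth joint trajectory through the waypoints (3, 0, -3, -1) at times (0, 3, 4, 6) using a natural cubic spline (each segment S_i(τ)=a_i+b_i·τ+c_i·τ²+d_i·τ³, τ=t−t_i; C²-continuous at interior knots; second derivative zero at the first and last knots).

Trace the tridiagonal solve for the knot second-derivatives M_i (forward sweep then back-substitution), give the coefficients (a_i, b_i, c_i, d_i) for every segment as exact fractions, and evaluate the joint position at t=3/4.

Δ: Δ0=-1, Δ1=-3, Δ2=1
row 1: diag=8, rhs=-12; c'=1/8, d'=-3/2
row 2: denom=6−1·1/8=47/8; d'=(24−1·-3/2)/(47/8)=204/47
back: M2=204/47
back: M1=-3/2−1/8·204/47=-96/47
M: M0=0, M1=-96/47, M2=204/47, M3=0
seg 0: a=3, c=M0/2=0, d=(M1−M0)/(6·3)=-16/141, b=Δ0−h0·(2M0+M1)/6=1/47
seg 1: a=0, c=M1/2=-48/47, d=(M2−M1)/(6·1)=50/47, b=Δ1−h1·(2M1+M2)/6=-143/47
seg 2: a=-3, c=M2/2=102/47, d=(M3−M2)/(6·2)=-17/47, b=Δ2−h2·(2M2+M3)/6=-89/47
t_q=3/4 → seg 0, τ=3/4; S=3+1/47·τ+0·τ²+-16/141·τ³=279/94

  seg 0: a=3 b=1/47 c=0 d=-16/141
  seg 1: a=0 b=-143/47 c=-48/47 d=50/47
  seg 2: a=-3 b=-89/47 c=102/47 d=-17/47
S(3/4) = 279/94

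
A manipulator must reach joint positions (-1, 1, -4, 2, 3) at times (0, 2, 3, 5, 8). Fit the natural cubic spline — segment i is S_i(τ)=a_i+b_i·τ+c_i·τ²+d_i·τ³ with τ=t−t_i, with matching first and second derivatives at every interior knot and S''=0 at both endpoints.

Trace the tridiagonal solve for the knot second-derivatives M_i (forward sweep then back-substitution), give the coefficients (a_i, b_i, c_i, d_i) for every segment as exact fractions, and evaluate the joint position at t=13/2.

Δ: Δ0=1, Δ1=-5, Δ2=3, Δ3=1/3
row 1: diag=6, rhs=-36; c'=1/6, d'=-6
row 2: denom=6−1·1/6=35/6; d'=(48−1·-6)/(35/6)=324/35
row 3: denom=10−2·12/35=326/35; d'=(-16−2·324/35)/(326/35)=-604/163
back: M3=-604/163
back: M2=324/35−12/35·-604/163=1716/163
back: M1=-6−1/6·1716/163=-1264/163
M: M0=0, M1=-1264/163, M2=1716/163, M3=-604/163, M4=0
seg 0: a=-1, c=M0/2=0, d=(M1−M0)/(6·2)=-316/489, b=Δ0−h0·(2M0+M1)/6=1753/489
seg 1: a=1, c=M1/2=-632/163, d=(M2−M1)/(6·1)=1490/489, b=Δ1−h1·(2M1+M2)/6=-2039/489
seg 2: a=-4, c=M2/2=858/163, d=(M3−M2)/(6·2)=-580/489, b=Δ2−h2·(2M2+M3)/6=-1361/489
seg 3: a=2, c=M3/2=-302/163, d=(M4−M3)/(6·3)=302/1467, b=Δ3−h3·(2M3+M4)/6=1975/489
t_q=13/2 → seg 3, τ=3/2; S=2+1975/489·τ+-302/163·τ²+302/1467·τ³=2989/652

  seg 0: a=-1 b=1753/489 c=0 d=-316/489
  seg 1: a=1 b=-2039/489 c=-632/163 d=1490/489
  seg 2: a=-4 b=-1361/489 c=858/163 d=-580/489
  seg 3: a=2 b=1975/489 c=-302/163 d=302/1467
S(13/2) = 2989/652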